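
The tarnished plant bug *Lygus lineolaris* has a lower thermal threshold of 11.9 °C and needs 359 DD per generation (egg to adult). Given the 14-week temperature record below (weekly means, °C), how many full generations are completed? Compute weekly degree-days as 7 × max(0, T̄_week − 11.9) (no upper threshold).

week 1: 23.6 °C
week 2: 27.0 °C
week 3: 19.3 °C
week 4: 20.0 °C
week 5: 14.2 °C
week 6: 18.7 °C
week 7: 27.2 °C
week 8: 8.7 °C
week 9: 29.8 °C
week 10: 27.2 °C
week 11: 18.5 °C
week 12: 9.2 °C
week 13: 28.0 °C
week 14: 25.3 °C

2 generations

Weekly DD (7 × max(0, T̄ − 11.9)): 81.9, 105.7, 51.8, 56.7, 16.1, 47.6, 107.1, 0.0, 125.3, 107.1, 46.2, 0.0, 112.7, 93.8.
Season total = 952.0 DD.
Complete generations = ⌊952.0 / 359⌋ = 2.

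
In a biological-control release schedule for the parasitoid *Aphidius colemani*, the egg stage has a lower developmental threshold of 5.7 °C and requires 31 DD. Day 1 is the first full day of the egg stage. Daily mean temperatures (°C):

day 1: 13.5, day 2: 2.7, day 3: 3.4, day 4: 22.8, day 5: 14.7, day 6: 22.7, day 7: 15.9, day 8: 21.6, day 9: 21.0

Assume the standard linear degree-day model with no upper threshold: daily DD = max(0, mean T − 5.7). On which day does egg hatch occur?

day 5

Daily DD above 5.7 °C: 7.8, 0.0, 0.0, 17.1, 9.0, 17.0, 10.2, 15.9, 15.3.
Cumulative: 7.8, 7.8, 7.8, 24.9, 33.9, 50.9, 61.1, 77.0, 92.3.
The total first reaches 31 DD on day 5.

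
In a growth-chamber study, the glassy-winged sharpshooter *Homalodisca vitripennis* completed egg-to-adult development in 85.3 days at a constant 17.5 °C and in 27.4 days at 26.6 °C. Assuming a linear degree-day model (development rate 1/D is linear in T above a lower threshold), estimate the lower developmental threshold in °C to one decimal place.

Linear rate model ⇒ the product D·(T − T_b) is constant across temperatures.
85.3·(17.5 − T_b) = 27.4·(26.6 − T_b)
T_b = (85.3·17.5 − 27.4·26.6) / (85.3 − 27.4) = 763.91 / 57.9 = 13.194 °C ≈ 13.2 °C.

13.2 °C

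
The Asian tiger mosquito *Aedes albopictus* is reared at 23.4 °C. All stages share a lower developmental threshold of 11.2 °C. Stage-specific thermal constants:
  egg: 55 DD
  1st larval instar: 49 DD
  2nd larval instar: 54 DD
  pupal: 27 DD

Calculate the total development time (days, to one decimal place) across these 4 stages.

15.2 days

Daily accumulation at 23.4 °C = 23.4 − 11.2 = 12.2 DD/day.
Total K = 55 + 49 + 54 + 27 = 185 DD.
Total duration = 185 / 12.2 = 15.164 ≈ 15.2 days.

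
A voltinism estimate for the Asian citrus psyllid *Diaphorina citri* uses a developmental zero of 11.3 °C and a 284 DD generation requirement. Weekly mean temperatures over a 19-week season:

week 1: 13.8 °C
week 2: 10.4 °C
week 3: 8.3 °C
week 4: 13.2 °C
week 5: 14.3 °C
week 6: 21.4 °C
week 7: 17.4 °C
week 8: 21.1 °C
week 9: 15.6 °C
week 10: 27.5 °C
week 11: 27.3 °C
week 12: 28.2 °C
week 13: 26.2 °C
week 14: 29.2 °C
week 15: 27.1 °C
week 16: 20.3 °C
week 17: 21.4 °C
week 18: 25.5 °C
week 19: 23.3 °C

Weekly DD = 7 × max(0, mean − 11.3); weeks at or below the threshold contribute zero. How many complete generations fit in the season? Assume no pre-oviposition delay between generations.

Weekly DD (7 × max(0, T̄ − 11.3)): 17.5, 0.0, 0.0, 13.3, 21.0, 70.7, 42.7, 68.6, 30.1, 113.4, 112.0, 118.3, 104.3, 125.3, 110.6, 63.0, 70.7, 99.4, 84.0.
Season total = 1264.9 DD.
Complete generations = ⌊1264.9 / 284⌋ = 4.

4 generations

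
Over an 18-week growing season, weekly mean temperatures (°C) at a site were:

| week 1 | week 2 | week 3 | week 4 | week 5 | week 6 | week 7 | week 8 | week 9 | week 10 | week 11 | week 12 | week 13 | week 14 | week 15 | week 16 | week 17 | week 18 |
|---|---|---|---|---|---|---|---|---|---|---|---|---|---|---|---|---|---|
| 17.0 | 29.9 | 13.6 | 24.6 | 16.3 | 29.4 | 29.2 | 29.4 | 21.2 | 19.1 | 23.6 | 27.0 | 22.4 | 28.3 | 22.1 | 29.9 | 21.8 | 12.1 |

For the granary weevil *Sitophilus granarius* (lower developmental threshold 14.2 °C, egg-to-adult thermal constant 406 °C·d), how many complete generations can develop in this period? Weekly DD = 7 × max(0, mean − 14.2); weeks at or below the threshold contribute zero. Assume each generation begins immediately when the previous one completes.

2 generations

Weekly DD (7 × max(0, T̄ − 14.2)): 19.6, 109.9, 0.0, 72.8, 14.7, 106.4, 105.0, 106.4, 49.0, 34.3, 65.8, 89.6, 57.4, 98.7, 55.3, 109.9, 53.2, 0.0.
Season total = 1148.0 DD.
Complete generations = ⌊1148.0 / 406⌋ = 2.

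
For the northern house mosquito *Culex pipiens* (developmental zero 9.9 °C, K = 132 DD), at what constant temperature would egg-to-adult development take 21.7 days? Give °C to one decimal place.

16.0 °C

Required daily accumulation = 132 / 21.7 = 6.083 DD/day.
T = T_base + 6.083 = 9.9 + 6.083 = 15.983 ≈ 16.0 °C.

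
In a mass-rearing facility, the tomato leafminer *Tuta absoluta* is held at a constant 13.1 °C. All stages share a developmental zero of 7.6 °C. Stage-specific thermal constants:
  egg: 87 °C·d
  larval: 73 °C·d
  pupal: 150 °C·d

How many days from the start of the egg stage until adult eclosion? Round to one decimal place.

56.4 days

Daily accumulation at 13.1 °C = 13.1 − 7.6 = 5.5 DD/day.
Total K = 87 + 73 + 150 = 310 DD.
Total duration = 310 / 5.5 = 56.364 ≈ 56.4 days.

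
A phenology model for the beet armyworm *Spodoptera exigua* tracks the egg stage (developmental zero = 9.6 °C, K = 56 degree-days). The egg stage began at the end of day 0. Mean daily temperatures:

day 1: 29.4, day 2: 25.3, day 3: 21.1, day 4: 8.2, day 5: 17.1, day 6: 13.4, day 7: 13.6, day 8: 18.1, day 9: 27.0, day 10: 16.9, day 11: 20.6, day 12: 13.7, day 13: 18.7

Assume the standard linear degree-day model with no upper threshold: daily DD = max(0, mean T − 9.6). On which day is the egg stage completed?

day 6

Daily DD above 9.6 °C: 19.8, 15.7, 11.5, 0.0, 7.5, 3.8, 4.0, 8.5, 17.4, 7.3, 11.0, 4.1, 9.1.
Cumulative: 19.8, 35.5, 47.0, 47.0, 54.5, 58.3, 62.3, 70.8, 88.2, 95.5, 106.5, 110.6, 119.7.
The total first reaches 56 DD on day 6.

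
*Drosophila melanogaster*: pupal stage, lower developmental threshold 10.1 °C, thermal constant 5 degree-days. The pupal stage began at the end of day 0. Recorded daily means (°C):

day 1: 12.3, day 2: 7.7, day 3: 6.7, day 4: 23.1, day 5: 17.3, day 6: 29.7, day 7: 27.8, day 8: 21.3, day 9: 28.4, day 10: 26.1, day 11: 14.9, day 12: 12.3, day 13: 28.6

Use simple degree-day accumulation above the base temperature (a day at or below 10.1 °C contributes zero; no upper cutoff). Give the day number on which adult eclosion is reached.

day 4

Daily DD above 10.1 °C: 2.2, 0.0, 0.0, 13.0, 7.2, 19.6, 17.7, 11.2, 18.3, 16.0, 4.8, 2.2, 18.5.
Cumulative: 2.2, 2.2, 2.2, 15.2, 22.4, 42.0, 59.7, 70.9, 89.2, 105.2, 110.0, 112.2, 130.7.
The total first reaches 5 DD on day 4.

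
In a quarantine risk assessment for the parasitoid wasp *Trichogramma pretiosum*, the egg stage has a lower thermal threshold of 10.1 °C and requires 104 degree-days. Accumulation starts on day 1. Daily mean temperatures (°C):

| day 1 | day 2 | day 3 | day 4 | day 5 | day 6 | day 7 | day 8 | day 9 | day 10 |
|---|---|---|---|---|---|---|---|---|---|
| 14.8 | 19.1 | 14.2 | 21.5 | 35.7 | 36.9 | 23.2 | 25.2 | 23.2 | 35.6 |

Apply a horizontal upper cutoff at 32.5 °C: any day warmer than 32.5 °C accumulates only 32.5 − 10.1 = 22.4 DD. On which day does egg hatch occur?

day 9

Daily DD above 10.1 °C (capped at 22.4): 4.7, 9.0, 4.1, 11.4, 22.4, 22.4, 13.1, 15.1, 13.1, 22.4.
Cumulative: 4.7, 13.7, 17.8, 29.2, 51.6, 74.0, 87.1, 102.2, 115.3, 137.7.
The total first reaches 104 DD on day 9.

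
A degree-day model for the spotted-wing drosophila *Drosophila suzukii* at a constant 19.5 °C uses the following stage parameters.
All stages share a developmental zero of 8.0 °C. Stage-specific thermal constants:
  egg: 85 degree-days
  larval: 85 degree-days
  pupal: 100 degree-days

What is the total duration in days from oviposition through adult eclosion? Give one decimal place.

Daily accumulation at 19.5 °C = 19.5 − 8.0 = 11.5 DD/day.
Total K = 85 + 85 + 100 = 270 DD.
Total duration = 270 / 11.5 = 23.478 ≈ 23.5 days.

23.5 days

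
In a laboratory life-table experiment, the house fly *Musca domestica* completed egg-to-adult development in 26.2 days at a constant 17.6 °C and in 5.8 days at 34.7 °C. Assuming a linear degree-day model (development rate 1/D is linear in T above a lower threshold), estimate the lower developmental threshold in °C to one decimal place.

Equal thermal constants: D₁(T₁ − T_b) = D₂(T₂ − T_b).
26.2·(17.6 − T_b) = 5.8·(34.7 − T_b)
T_b = (26.2·17.6 − 5.8·34.7) / (26.2 − 5.8) = 259.86 / 20.4 = 12.738 °C ≈ 12.7 °C.

12.7 °C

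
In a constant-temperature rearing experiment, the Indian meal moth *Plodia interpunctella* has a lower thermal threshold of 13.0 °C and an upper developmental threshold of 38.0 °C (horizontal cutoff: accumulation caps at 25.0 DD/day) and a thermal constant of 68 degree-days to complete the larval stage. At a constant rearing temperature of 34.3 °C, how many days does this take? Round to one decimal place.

3.2 days

Daily accumulation = 34.3 − 13.0 = 21.3 DD/day.
Duration = 68 / 21.3 = 3.192 ≈ 3.2 days.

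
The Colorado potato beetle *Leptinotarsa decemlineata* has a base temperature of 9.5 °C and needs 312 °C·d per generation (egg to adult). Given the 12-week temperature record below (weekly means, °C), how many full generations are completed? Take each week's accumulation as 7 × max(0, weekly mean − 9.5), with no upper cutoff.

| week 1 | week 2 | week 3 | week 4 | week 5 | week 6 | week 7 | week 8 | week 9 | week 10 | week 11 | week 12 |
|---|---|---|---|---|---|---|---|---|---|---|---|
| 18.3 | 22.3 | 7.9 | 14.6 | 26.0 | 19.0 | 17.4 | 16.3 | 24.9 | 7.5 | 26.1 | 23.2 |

2 generations

Weekly DD (7 × max(0, T̄ − 9.5)): 61.6, 89.6, 0.0, 35.7, 115.5, 66.5, 55.3, 47.6, 107.8, 0.0, 116.2, 95.9.
Season total = 791.7 DD.
Complete generations = ⌊791.7 / 312⌋ = 2.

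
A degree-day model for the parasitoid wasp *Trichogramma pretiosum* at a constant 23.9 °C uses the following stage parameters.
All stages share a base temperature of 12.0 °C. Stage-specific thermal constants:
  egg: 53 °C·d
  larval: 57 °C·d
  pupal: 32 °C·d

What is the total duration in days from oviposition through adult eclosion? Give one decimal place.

Daily accumulation at 23.9 °C = 23.9 − 12.0 = 11.9 DD/day.
Total K = 53 + 57 + 32 = 142 DD.
Total duration = 142 / 11.9 = 11.933 ≈ 11.9 days.

11.9 days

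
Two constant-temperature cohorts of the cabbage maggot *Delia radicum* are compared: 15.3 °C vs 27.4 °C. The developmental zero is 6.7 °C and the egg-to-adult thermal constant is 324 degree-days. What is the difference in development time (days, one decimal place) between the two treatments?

At 15.3 °C: 324 / (15.3 − 6.7) = 324 / 8.6 = 37.674 d.
At 27.4 °C: 324 / (27.4 − 6.7) = 324 / 20.7 = 15.652 d.
Difference = |37.674 − 15.652| = 22.022 ≈ 22.0 days.

22.0 days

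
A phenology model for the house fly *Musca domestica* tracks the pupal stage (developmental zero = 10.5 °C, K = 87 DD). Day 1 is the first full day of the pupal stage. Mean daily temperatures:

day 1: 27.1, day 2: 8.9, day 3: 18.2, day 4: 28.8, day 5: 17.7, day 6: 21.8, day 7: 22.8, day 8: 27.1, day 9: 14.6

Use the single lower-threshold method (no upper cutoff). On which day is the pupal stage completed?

day 8

Daily DD above 10.5 °C: 16.6, 0.0, 7.7, 18.3, 7.2, 11.3, 12.3, 16.6, 4.1.
Cumulative: 16.6, 16.6, 24.3, 42.6, 49.8, 61.1, 73.4, 90.0, 94.1.
The total first reaches 87 DD on day 8.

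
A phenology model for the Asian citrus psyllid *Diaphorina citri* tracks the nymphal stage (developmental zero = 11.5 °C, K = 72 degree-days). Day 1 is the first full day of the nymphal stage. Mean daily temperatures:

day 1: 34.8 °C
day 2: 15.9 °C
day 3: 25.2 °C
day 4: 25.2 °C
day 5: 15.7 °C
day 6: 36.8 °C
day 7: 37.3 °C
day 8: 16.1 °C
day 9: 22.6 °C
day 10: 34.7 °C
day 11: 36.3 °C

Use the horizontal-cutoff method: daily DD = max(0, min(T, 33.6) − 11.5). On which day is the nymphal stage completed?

Daily DD above 11.5 °C (capped at 22.1): 22.1, 4.4, 13.7, 13.7, 4.2, 22.1, 22.1, 4.6, 11.1, 22.1, 22.1.
Cumulative: 22.1, 26.5, 40.2, 53.9, 58.1, 80.2, 102.3, 106.9, 118.0, 140.1, 162.2.
The total first reaches 72 DD on day 6.

day 6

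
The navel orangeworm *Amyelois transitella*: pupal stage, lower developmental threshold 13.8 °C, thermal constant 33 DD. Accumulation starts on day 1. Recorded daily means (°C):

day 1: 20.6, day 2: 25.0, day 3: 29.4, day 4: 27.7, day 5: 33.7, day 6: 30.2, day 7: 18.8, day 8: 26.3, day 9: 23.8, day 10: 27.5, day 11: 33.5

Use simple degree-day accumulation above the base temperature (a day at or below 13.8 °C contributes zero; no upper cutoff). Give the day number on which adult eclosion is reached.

Daily DD above 13.8 °C: 6.8, 11.2, 15.6, 13.9, 19.9, 16.4, 5.0, 12.5, 10.0, 13.7, 19.7.
Cumulative: 6.8, 18.0, 33.6, 47.5, 67.4, 83.8, 88.8, 101.3, 111.3, 125.0, 144.7.
The total first reaches 33 DD on day 3.

day 3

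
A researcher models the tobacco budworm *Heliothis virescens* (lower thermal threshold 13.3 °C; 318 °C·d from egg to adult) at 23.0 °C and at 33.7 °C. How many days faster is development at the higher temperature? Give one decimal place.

17.2 days

At 23.0 °C: 318 / (23.0 − 13.3) = 318 / 9.7 = 32.784 d.
At 33.7 °C: 318 / (33.7 − 13.3) = 318 / 20.4 = 15.588 d.
Difference = |32.784 − 15.588| = 17.195 ≈ 17.2 days.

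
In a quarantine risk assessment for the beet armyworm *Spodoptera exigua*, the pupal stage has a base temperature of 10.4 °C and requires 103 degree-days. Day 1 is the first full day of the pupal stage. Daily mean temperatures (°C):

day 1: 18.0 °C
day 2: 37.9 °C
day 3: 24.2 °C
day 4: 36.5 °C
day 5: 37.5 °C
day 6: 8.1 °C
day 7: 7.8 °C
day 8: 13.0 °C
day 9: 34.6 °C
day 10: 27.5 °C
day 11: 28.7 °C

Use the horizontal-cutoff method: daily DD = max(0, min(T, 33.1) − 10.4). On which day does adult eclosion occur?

day 9

Daily DD above 10.4 °C (capped at 22.7): 7.6, 22.7, 13.8, 22.7, 22.7, 0.0, 0.0, 2.6, 22.7, 17.1, 18.3.
Cumulative: 7.6, 30.3, 44.1, 66.8, 89.5, 89.5, 89.5, 92.1, 114.8, 131.9, 150.2.
The total first reaches 103 DD on day 9.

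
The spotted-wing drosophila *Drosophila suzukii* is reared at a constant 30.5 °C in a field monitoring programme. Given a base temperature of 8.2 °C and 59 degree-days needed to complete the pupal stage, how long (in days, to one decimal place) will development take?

2.6 days

Daily accumulation = 30.5 − 8.2 = 22.3 DD/day.
Duration = 59 / 22.3 = 2.646 ≈ 2.6 days.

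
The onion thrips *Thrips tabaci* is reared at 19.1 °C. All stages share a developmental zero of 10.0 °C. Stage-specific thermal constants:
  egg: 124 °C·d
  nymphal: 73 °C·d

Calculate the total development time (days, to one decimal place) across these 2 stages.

Daily accumulation at 19.1 °C = 19.1 − 10.0 = 9.1 DD/day.
Total K = 124 + 73 = 197 DD.
Total duration = 197 / 9.1 = 21.648 ≈ 21.6 days.

21.6 days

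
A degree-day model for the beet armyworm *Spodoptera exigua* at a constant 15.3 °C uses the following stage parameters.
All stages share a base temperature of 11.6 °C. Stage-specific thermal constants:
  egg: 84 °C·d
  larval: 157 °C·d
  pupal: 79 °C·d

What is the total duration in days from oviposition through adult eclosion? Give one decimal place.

Daily accumulation at 15.3 °C = 15.3 − 11.6 = 3.7 DD/day.
Total K = 84 + 157 + 79 = 320 DD.
Total duration = 320 / 3.7 = 86.486 ≈ 86.5 days.

86.5 days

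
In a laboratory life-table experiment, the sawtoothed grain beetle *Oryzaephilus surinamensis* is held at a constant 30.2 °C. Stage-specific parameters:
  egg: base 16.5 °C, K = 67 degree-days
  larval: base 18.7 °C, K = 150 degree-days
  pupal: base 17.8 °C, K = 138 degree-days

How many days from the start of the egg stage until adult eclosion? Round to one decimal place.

29.1 days

egg: 67 / (30.2 − 16.5) = 67 / 13.7 = 4.891 d.
larval: 150 / (30.2 − 18.7) = 150 / 11.5 = 13.043 d.
pupal: 138 / (30.2 − 17.8) = 138 / 12.4 = 11.129 d.
Sum = 29.063 ≈ 29.1 days.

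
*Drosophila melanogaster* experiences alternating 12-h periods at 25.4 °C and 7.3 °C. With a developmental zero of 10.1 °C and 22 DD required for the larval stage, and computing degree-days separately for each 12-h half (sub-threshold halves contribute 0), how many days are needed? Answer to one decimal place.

Day half: max(0, 25.4 − 10.1) × 0.5 = 15.3 × 0.5 = 7.65 DD.
Night half: max(0, 7.3 − 10.1) × 0.5 = 0.0 × 0.5 = 0.00 DD.
Per 24 h: 7.65 DD/day.
Duration = 22 / 7.65 = 2.876 ≈ 2.9 days.

2.9 days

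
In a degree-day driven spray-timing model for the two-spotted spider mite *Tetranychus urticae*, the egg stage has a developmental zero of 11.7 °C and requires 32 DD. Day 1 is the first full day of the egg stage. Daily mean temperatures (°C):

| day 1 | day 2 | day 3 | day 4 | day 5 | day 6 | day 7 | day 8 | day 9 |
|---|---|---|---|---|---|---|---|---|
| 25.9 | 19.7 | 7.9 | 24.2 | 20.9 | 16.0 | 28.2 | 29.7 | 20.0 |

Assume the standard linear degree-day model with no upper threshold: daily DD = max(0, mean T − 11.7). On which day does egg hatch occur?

day 4

Daily DD above 11.7 °C: 14.2, 8.0, 0.0, 12.5, 9.2, 4.3, 16.5, 18.0, 8.3.
Cumulative: 14.2, 22.2, 22.2, 34.7, 43.9, 48.2, 64.7, 82.7, 91.0.
The total first reaches 32 DD on day 4.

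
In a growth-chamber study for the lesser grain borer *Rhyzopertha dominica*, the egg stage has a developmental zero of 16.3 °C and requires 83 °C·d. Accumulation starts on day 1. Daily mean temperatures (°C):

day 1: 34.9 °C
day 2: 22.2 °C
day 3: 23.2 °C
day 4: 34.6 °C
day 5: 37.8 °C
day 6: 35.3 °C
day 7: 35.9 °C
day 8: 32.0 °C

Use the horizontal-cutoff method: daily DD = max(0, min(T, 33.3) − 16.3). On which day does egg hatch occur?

day 7

Daily DD above 16.3 °C (capped at 17.0): 17.0, 5.9, 6.9, 17.0, 17.0, 17.0, 17.0, 15.7.
Cumulative: 17.0, 22.9, 29.8, 46.8, 63.8, 80.8, 97.8, 113.5.
The total first reaches 83 DD on day 7.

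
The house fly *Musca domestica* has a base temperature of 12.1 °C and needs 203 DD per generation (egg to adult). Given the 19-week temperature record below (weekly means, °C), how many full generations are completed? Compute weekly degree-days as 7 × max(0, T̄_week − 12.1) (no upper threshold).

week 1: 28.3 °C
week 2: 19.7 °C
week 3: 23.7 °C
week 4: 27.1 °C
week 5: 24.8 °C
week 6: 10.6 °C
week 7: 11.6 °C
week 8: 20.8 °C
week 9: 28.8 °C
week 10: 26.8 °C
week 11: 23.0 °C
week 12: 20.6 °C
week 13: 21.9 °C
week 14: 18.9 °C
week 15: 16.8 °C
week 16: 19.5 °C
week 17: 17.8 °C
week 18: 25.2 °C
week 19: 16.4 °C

6 generations

Weekly DD (7 × max(0, T̄ − 12.1)): 113.4, 53.2, 81.2, 105.0, 88.9, 0.0, 0.0, 60.9, 116.9, 102.9, 76.3, 59.5, 68.6, 47.6, 32.9, 51.8, 39.9, 91.7, 30.1.
Season total = 1220.8 DD.
Complete generations = ⌊1220.8 / 203⌋ = 6.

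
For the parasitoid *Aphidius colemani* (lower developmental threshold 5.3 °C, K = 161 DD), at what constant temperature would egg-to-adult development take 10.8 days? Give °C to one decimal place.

Required daily accumulation = 161 / 10.8 = 14.907 DD/day.
T = T_base + 14.907 = 5.3 + 14.907 = 20.207 ≈ 20.2 °C.

20.2 °C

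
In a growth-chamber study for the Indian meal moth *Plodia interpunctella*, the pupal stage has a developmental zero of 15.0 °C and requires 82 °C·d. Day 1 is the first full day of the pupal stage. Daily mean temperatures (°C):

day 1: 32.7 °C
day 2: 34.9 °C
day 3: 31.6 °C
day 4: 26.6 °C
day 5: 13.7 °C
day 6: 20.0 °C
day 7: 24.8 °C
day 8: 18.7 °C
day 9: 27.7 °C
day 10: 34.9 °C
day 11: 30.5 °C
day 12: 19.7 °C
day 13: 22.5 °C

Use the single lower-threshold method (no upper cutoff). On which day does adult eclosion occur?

day 8

Daily DD above 15.0 °C: 17.7, 19.9, 16.6, 11.6, 0.0, 5.0, 9.8, 3.7, 12.7, 19.9, 15.5, 4.7, 7.5.
Cumulative: 17.7, 37.6, 54.2, 65.8, 65.8, 70.8, 80.6, 84.3, 97.0, 116.9, 132.4, 137.1, 144.6.
The total first reaches 82 DD on day 8.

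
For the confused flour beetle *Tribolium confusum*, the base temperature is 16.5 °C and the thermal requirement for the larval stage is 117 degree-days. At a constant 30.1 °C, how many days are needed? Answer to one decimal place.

8.6 days

Daily accumulation = 30.1 − 16.5 = 13.6 DD/day.
Duration = 117 / 13.6 = 8.603 ≈ 8.6 days.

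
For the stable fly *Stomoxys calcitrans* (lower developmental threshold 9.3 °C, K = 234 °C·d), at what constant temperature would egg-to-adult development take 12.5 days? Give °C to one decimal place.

28.0 °C

Required daily accumulation = 234 / 12.5 = 18.720 DD/day.
T = T_base + 18.720 = 9.3 + 18.720 = 28.020 ≈ 28.0 °C.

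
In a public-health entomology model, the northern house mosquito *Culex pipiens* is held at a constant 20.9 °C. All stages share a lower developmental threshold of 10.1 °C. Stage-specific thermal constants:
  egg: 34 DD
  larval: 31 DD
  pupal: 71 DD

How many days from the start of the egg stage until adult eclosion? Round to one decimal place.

12.6 days

Daily accumulation at 20.9 °C = 20.9 − 10.1 = 10.8 DD/day.
Total K = 34 + 31 + 71 = 136 DD.
Total duration = 136 / 10.8 = 12.593 ≈ 12.6 days.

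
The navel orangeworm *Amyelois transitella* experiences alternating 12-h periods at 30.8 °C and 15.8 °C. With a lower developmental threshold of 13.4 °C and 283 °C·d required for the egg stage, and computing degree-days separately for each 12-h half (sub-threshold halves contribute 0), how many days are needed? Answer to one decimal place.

Day half: max(0, 30.8 − 13.4) × 0.5 = 17.4 × 0.5 = 8.70 DD.
Night half: max(0, 15.8 − 13.4) × 0.5 = 2.4 × 0.5 = 1.20 DD.
Per 24 h: 9.90 DD/day.
Duration = 283 / 9.90 = 28.586 ≈ 28.6 days.

28.6 days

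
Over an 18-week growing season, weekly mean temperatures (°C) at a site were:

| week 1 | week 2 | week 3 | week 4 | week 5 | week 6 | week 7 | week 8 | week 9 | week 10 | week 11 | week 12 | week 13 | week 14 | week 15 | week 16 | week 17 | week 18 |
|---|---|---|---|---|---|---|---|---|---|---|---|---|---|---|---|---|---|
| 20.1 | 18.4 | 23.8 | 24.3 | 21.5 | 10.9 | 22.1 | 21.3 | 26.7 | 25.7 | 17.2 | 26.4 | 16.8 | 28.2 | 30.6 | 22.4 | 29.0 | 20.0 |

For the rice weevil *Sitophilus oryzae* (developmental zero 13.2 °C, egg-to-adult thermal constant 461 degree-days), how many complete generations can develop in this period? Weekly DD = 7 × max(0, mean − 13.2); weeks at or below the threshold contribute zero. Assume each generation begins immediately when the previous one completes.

2 generations

Weekly DD (7 × max(0, T̄ − 13.2)): 48.3, 36.4, 74.2, 77.7, 58.1, 0.0, 62.3, 56.7, 94.5, 87.5, 28.0, 92.4, 25.2, 105.0, 121.8, 64.4, 110.6, 47.6.
Season total = 1190.7 DD.
Complete generations = ⌊1190.7 / 461⌋ = 2.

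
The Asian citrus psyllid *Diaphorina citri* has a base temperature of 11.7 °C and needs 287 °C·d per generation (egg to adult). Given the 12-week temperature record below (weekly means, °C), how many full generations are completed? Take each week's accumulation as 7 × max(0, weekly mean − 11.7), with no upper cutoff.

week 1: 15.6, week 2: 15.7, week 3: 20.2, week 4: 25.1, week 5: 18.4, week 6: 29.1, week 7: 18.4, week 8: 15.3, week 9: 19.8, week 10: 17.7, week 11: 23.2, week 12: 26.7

Weekly DD (7 × max(0, T̄ − 11.7)): 27.3, 28.0, 59.5, 93.8, 46.9, 121.8, 46.9, 25.2, 56.7, 42.0, 80.5, 105.0.
Season total = 733.6 DD.
Complete generations = ⌊733.6 / 287⌋ = 2.

2 generations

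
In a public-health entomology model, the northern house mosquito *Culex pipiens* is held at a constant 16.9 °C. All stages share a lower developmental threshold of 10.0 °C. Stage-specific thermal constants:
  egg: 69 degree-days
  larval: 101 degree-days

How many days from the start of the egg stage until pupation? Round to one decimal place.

Daily accumulation at 16.9 °C = 16.9 − 10.0 = 6.9 DD/day.
Total K = 69 + 101 = 170 DD.
Total duration = 170 / 6.9 = 24.638 ≈ 24.6 days.

24.6 days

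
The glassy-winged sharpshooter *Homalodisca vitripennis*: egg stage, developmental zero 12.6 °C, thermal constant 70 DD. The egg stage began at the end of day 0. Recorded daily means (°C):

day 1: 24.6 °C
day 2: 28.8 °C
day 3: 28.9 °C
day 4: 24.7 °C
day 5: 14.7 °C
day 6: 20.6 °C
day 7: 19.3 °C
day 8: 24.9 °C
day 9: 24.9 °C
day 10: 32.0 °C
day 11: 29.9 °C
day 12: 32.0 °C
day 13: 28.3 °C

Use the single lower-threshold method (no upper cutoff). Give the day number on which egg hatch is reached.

day 7

Daily DD above 12.6 °C: 12.0, 16.2, 16.3, 12.1, 2.1, 8.0, 6.7, 12.3, 12.3, 19.4, 17.3, 19.4, 15.7.
Cumulative: 12.0, 28.2, 44.5, 56.6, 58.7, 66.7, 73.4, 85.7, 98.0, 117.4, 134.7, 154.1, 169.8.
The total first reaches 70 DD on day 7.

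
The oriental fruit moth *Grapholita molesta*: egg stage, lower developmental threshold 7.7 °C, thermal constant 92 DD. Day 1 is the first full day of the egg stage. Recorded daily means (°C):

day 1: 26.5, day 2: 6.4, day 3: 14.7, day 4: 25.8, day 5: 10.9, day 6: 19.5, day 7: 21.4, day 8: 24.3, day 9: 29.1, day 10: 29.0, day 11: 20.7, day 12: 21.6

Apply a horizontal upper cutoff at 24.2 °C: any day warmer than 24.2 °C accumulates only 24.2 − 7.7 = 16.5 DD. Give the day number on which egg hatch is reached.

day 9

Daily DD above 7.7 °C (capped at 16.5): 16.5, 0.0, 7.0, 16.5, 3.2, 11.8, 13.7, 16.5, 16.5, 16.5, 13.0, 13.9.
Cumulative: 16.5, 16.5, 23.5, 40.0, 43.2, 55.0, 68.7, 85.2, 101.7, 118.2, 131.2, 145.1.
The total first reaches 92 DD on day 9.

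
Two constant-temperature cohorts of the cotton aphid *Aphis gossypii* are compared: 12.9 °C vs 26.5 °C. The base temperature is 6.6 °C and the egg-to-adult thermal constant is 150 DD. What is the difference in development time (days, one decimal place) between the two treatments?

At 12.9 °C: 150 / (12.9 − 6.6) = 150 / 6.3 = 23.810 d.
At 26.5 °C: 150 / (26.5 − 6.6) = 150 / 19.9 = 7.538 d.
Difference = |23.810 − 7.538| = 16.272 ≈ 16.3 days.

16.3 days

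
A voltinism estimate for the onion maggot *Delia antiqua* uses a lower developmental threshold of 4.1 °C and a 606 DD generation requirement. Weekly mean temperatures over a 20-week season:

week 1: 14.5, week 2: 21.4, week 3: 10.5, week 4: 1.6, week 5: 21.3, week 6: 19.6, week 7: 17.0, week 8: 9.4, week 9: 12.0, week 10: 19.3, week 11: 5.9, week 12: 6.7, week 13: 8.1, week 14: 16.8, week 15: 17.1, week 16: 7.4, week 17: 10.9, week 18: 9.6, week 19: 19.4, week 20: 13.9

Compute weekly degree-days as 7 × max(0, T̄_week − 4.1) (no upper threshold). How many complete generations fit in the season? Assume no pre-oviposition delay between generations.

Weekly DD (7 × max(0, T̄ − 4.1)): 72.8, 121.1, 44.8, 0.0, 120.4, 108.5, 90.3, 37.1, 55.3, 106.4, 12.6, 18.2, 28.0, 88.9, 91.0, 23.1, 47.6, 38.5, 107.1, 68.6.
Season total = 1280.3 DD.
Complete generations = ⌊1280.3 / 606⌋ = 2.

2 generations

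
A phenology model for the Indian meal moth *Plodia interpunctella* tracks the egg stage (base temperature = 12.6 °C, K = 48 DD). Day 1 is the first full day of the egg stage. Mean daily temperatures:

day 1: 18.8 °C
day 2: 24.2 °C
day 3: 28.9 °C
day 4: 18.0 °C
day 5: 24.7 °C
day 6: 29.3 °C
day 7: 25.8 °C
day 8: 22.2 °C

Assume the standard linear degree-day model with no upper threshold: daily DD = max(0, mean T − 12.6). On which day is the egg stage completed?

day 5

Daily DD above 12.6 °C: 6.2, 11.6, 16.3, 5.4, 12.1, 16.7, 13.2, 9.6.
Cumulative: 6.2, 17.8, 34.1, 39.5, 51.6, 68.3, 81.5, 91.1.
The total first reaches 48 DD on day 5.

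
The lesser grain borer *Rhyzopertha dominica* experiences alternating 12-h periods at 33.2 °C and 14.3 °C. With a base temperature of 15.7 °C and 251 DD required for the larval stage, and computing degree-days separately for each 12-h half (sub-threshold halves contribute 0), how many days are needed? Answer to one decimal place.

28.7 days

Day half: max(0, 33.2 − 15.7) × 0.5 = 17.5 × 0.5 = 8.75 DD.
Night half: max(0, 14.3 − 15.7) × 0.5 = 0.0 × 0.5 = 0.00 DD.
Per 24 h: 8.75 DD/day.
Duration = 251 / 8.75 = 28.686 ≈ 28.7 days.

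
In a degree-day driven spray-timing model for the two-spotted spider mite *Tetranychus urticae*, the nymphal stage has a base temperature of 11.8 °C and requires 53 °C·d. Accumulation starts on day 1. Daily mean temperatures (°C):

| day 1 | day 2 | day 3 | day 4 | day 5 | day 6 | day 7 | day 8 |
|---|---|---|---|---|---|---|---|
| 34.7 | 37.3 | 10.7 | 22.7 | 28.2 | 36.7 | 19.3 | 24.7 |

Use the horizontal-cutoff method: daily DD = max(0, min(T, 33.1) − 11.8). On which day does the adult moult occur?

Daily DD above 11.8 °C (capped at 21.3): 21.3, 21.3, 0.0, 10.9, 16.4, 21.3, 7.5, 12.9.
Cumulative: 21.3, 42.6, 42.6, 53.5, 69.9, 91.2, 98.7, 111.6.
The total first reaches 53 DD on day 4.

day 4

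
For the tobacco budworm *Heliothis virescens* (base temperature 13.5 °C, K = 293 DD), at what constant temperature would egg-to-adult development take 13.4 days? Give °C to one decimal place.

35.4 °C

Required daily accumulation = 293 / 13.4 = 21.866 DD/day.
T = T_base + 21.866 = 13.5 + 21.866 = 35.366 ≈ 35.4 °C.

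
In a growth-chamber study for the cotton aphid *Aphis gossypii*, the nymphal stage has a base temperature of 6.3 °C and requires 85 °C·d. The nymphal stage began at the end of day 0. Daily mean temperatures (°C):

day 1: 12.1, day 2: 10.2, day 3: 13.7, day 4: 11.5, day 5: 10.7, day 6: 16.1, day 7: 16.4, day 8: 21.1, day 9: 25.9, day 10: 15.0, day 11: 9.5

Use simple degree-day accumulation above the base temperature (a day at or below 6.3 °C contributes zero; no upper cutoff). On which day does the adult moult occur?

day 10

Daily DD above 6.3 °C: 5.8, 3.9, 7.4, 5.2, 4.4, 9.8, 10.1, 14.8, 19.6, 8.7, 3.2.
Cumulative: 5.8, 9.7, 17.1, 22.3, 26.7, 36.5, 46.6, 61.4, 81.0, 89.7, 92.9.
The total first reaches 85 DD on day 10.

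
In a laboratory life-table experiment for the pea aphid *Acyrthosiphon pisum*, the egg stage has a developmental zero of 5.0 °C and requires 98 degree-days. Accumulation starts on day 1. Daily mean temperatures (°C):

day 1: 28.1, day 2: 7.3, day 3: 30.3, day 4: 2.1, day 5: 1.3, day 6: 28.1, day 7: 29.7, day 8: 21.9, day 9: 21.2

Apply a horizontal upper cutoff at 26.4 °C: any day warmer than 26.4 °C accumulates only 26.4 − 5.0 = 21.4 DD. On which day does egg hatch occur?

day 8

Daily DD above 5.0 °C (capped at 21.4): 21.4, 2.3, 21.4, 0.0, 0.0, 21.4, 21.4, 16.9, 16.2.
Cumulative: 21.4, 23.7, 45.1, 45.1, 45.1, 66.5, 87.9, 104.8, 121.0.
The total first reaches 98 DD on day 8.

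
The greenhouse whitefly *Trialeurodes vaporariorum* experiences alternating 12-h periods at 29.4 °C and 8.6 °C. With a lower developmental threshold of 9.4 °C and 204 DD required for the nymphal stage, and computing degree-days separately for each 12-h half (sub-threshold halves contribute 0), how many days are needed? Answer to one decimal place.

20.4 days

Day half: max(0, 29.4 − 9.4) × 0.5 = 20.0 × 0.5 = 10.00 DD.
Night half: max(0, 8.6 − 9.4) × 0.5 = 0.0 × 0.5 = 0.00 DD.
Per 24 h: 10.00 DD/day.
Duration = 204 / 10.00 = 20.400 ≈ 20.4 days.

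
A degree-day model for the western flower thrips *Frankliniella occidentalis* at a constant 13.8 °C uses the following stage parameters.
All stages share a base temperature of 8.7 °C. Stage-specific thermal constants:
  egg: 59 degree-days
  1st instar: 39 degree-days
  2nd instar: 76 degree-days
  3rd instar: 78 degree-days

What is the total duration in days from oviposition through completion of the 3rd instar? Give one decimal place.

Daily accumulation at 13.8 °C = 13.8 − 8.7 = 5.1 DD/day.
Total K = 59 + 39 + 76 + 78 = 252 DD.
Total duration = 252 / 5.1 = 49.412 ≈ 49.4 days.

49.4 days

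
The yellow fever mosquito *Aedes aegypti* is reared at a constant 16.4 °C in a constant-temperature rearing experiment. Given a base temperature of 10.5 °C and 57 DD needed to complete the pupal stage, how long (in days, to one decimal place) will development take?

9.7 days

Daily accumulation = 16.4 − 10.5 = 5.9 DD/day.
Duration = 57 / 5.9 = 9.661 ≈ 9.7 days.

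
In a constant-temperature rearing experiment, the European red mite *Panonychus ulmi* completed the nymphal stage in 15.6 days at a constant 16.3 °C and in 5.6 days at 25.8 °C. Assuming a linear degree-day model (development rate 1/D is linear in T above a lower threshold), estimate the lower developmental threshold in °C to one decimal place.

Linear rate model ⇒ the product D·(T − T_b) is constant across temperatures.
15.6·(16.3 − T_b) = 5.6·(25.8 − T_b)
T_b = (15.6·16.3 − 5.6·25.8) / (15.6 − 5.6) = 109.80 / 10.0 = 10.980 °C ≈ 11.0 °C.

11.0 °C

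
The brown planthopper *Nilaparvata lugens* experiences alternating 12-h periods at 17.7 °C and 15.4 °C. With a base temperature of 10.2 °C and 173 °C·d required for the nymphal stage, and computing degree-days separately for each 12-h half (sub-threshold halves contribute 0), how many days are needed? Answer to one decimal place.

Day half: max(0, 17.7 − 10.2) × 0.5 = 7.5 × 0.5 = 3.75 DD.
Night half: max(0, 15.4 − 10.2) × 0.5 = 5.2 × 0.5 = 2.60 DD.
Per 24 h: 6.35 DD/day.
Duration = 173 / 6.35 = 27.244 ≈ 27.2 days.

27.2 days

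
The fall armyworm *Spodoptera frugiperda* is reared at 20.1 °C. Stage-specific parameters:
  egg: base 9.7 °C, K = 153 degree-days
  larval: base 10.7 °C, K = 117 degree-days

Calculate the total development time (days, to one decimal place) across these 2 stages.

27.2 days

egg: 153 / (20.1 − 9.7) = 153 / 10.4 = 14.712 d.
larval: 117 / (20.1 − 10.7) = 117 / 9.4 = 12.447 d.
Sum = 27.158 ≈ 27.2 days.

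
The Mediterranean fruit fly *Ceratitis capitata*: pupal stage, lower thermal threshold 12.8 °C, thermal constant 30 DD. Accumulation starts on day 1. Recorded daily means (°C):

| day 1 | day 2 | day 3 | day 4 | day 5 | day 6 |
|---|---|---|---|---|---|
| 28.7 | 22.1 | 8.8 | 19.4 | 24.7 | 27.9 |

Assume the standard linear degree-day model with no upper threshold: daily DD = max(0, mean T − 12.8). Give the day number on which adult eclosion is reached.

day 4

Daily DD above 12.8 °C: 15.9, 9.3, 0.0, 6.6, 11.9, 15.1.
Cumulative: 15.9, 25.2, 25.2, 31.8, 43.7, 58.8.
The total first reaches 30 DD on day 4.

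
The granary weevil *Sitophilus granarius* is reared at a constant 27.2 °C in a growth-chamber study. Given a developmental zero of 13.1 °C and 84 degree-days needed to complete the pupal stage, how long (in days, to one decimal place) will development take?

Daily accumulation = 27.2 − 13.1 = 14.1 DD/day.
Duration = 84 / 14.1 = 5.957 ≈ 6.0 days.

6.0 days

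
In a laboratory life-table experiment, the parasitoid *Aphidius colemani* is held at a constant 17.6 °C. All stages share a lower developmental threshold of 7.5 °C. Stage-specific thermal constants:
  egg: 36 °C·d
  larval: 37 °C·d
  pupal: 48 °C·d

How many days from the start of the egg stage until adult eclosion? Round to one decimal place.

12.0 days

Daily accumulation at 17.6 °C = 17.6 − 7.5 = 10.1 DD/day.
Total K = 36 + 37 + 48 = 121 DD.
Total duration = 121 / 10.1 = 11.980 ≈ 12.0 days.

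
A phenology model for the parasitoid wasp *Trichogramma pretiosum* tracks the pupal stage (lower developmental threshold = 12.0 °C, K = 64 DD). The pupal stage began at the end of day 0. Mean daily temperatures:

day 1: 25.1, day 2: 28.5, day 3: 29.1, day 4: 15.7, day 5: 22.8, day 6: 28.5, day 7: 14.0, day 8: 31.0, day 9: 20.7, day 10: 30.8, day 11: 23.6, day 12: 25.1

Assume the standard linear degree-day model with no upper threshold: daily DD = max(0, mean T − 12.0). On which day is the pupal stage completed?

day 6

Daily DD above 12.0 °C: 13.1, 16.5, 17.1, 3.7, 10.8, 16.5, 2.0, 19.0, 8.7, 18.8, 11.6, 13.1.
Cumulative: 13.1, 29.6, 46.7, 50.4, 61.2, 77.7, 79.7, 98.7, 107.4, 126.2, 137.8, 150.9.
The total first reaches 64 DD on day 6.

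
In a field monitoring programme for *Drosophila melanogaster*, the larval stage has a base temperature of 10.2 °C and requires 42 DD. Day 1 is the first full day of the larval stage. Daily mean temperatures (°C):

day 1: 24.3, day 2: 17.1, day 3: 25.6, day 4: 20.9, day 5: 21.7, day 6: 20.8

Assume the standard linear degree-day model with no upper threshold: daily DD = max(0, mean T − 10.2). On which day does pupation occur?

Daily DD above 10.2 °C: 14.1, 6.9, 15.4, 10.7, 11.5, 10.6.
Cumulative: 14.1, 21.0, 36.4, 47.1, 58.6, 69.2.
The total first reaches 42 DD on day 4.

day 4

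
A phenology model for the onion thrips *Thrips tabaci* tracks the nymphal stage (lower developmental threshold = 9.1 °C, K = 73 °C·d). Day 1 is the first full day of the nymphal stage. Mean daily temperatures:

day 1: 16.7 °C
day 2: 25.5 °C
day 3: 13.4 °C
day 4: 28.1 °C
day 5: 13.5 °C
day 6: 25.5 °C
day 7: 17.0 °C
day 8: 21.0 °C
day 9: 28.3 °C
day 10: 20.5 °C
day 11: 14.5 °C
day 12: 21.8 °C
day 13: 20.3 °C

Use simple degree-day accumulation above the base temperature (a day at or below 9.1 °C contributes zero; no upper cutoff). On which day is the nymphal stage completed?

day 7

Daily DD above 9.1 °C: 7.6, 16.4, 4.3, 19.0, 4.4, 16.4, 7.9, 11.9, 19.2, 11.4, 5.4, 12.7, 11.2.
Cumulative: 7.6, 24.0, 28.3, 47.3, 51.7, 68.1, 76.0, 87.9, 107.1, 118.5, 123.9, 136.6, 147.8.
The total first reaches 73 DD on day 7.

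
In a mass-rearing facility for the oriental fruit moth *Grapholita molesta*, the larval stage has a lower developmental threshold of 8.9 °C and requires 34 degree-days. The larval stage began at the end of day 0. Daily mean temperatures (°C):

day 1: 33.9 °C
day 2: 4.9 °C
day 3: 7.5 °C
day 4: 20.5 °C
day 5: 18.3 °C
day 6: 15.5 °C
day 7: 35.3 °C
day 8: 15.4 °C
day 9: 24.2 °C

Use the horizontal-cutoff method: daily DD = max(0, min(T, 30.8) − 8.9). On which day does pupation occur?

day 5

Daily DD above 8.9 °C (capped at 21.9): 21.9, 0.0, 0.0, 11.6, 9.4, 6.6, 21.9, 6.5, 15.3.
Cumulative: 21.9, 21.9, 21.9, 33.5, 42.9, 49.5, 71.4, 77.9, 93.2.
The total first reaches 34 DD on day 5.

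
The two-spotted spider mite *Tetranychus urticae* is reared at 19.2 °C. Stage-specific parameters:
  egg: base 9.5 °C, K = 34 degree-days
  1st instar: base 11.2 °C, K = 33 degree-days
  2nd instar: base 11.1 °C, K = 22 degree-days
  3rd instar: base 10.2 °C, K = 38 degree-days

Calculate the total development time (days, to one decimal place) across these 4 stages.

egg: 34 / (19.2 − 9.5) = 34 / 9.7 = 3.505 d.
1st instar: 33 / (19.2 − 11.2) = 33 / 8.0 = 4.125 d.
2nd instar: 22 / (19.2 − 11.1) = 22 / 8.1 = 2.716 d.
3rd instar: 38 / (19.2 − 10.2) = 38 / 9.0 = 4.222 d.
Sum = 14.568 ≈ 14.6 days.

14.6 days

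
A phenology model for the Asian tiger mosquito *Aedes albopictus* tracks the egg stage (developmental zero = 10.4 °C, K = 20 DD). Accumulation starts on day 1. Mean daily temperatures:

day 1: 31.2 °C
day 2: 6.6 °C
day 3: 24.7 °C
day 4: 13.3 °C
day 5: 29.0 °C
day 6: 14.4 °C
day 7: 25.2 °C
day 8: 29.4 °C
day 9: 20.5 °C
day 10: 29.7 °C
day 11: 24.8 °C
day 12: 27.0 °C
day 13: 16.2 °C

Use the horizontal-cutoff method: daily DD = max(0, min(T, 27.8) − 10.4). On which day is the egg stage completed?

day 3

Daily DD above 10.4 °C (capped at 17.4): 17.4, 0.0, 14.3, 2.9, 17.4, 4.0, 14.8, 17.4, 10.1, 17.4, 14.4, 16.6, 5.8.
Cumulative: 17.4, 17.4, 31.7, 34.6, 52.0, 56.0, 70.8, 88.2, 98.3, 115.7, 130.1, 146.7, 152.5.
The total first reaches 20 DD on day 3.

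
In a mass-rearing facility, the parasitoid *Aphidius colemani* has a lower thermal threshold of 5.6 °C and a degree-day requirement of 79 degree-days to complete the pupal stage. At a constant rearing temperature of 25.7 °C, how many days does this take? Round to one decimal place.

3.9 days

Daily accumulation = 25.7 − 5.6 = 20.1 DD/day.
Duration = 79 / 20.1 = 3.930 ≈ 3.9 days.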